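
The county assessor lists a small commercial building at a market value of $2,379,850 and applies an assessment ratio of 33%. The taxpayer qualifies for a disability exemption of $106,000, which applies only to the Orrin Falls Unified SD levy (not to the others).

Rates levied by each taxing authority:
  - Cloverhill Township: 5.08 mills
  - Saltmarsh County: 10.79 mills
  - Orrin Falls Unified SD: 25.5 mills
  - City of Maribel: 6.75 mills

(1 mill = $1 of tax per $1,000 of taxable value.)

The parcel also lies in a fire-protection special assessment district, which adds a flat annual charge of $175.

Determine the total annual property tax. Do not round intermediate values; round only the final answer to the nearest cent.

$35,263.07

Assessed value = $2,379,850 × 0.33 = $785,350.5
Cloverhill Township: $785,350.5 × 0.00508 = $3,989.58054
Saltmarsh County: $785,350.5 × 0.01079 = $8,473.931895
Orrin Falls Unified SD: ($785,350.5 − $106,000) × 0.0255 = $679,350.5 × 0.0255 = $17,323.43775
City of Maribel: $785,350.5 × 0.00675 = $5,301.115875
Levies subtotal = $35,088.06606
Total = $35,088.06606 + $175 = $35,263.06606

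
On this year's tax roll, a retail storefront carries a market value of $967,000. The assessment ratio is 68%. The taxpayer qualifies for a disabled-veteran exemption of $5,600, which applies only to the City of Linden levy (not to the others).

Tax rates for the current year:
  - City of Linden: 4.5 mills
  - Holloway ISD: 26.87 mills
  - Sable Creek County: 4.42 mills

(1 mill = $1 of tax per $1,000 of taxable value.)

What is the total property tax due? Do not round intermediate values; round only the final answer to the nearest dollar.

Assessed value = $967,000 × 0.68 = $657,560
City of Linden: ($657,560 − $5,600) × 0.0045 = $651,960 × 0.0045 = $2,933.82
Holloway ISD: $657,560 × 0.02687 = $17,668.6372
Sable Creek County: $657,560 × 0.00442 = $2,906.4152
Total = $23,508.8724

$23,509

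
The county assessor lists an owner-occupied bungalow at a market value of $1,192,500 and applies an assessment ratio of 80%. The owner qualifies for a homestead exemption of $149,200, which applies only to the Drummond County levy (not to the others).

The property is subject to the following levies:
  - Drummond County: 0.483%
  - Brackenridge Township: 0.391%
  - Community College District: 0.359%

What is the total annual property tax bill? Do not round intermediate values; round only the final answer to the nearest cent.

Assessed value = $1,192,500 × 0.8 = $954,000
Drummond County: ($954,000 − $149,200) × 0.00483 = $804,800 × 0.00483 = $3,887.184
Brackenridge Township: $954,000 × 0.00391 = $3,730.14
Community College District: $954,000 × 0.00359 = $3,424.86
Total = $11,042.184

$11,042.18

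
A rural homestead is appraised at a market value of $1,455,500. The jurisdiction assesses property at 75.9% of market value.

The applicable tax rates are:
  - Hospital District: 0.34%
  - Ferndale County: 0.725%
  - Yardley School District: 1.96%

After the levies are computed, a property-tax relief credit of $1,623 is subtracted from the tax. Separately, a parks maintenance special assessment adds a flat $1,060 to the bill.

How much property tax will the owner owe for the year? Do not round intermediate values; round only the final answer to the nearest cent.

Assessed value = $1,455,500 × 0.759 = $1,104,724.5
Hospital District: $1,104,724.5 × 0.0034 = $3,756.0633
Ferndale County: $1,104,724.5 × 0.00725 = $8,009.252625
Yardley School District: $1,104,724.5 × 0.0196 = $21,652.6002
Levies subtotal = $33,417.916125
After credit = $33,417.916125 − $1,623 = $31,794.916125
Total = $31,794.916125 + $1,060 = $32,854.916125

$32,854.92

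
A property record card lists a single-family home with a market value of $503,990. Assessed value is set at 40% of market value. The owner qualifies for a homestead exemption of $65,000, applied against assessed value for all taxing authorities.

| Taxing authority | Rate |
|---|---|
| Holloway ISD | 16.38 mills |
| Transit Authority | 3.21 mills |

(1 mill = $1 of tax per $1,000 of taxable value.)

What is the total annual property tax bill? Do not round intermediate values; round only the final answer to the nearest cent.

$2,675.92

Assessed value = $503,990 × 0.4 = $201,596
Taxable value = $201,596 − $65,000 = $136,596
Holloway ISD: $136,596 × 0.01638 = $2,237.44248
Transit Authority: $136,596 × 0.00321 = $438.47316
Total = $2,237.44248 + $438.47316 = $2,675.91564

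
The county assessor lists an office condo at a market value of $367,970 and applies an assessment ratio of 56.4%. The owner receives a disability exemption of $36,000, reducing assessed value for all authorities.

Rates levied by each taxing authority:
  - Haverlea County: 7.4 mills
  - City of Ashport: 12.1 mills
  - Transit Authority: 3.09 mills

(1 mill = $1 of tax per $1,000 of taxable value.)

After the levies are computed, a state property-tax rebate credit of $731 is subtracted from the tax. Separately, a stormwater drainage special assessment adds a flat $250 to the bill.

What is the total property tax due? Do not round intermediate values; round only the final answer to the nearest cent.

$3,393.98

Assessed value = $367,970 × 0.564 = $207,535.08
Taxable value = $207,535.08 − $36,000 = $171,535.08
Haverlea County: $171,535.08 × 0.0074 = $1,269.359592
City of Ashport: $171,535.08 × 0.0121 = $2,075.574468
Transit Authority: $171,535.08 × 0.00309 = $530.0433972
Levies subtotal = $3,874.9774572
After credit = $3,874.9774572 − $731 = $3,143.9774572
Total = $3,143.9774572 + $250 = $3,393.9774572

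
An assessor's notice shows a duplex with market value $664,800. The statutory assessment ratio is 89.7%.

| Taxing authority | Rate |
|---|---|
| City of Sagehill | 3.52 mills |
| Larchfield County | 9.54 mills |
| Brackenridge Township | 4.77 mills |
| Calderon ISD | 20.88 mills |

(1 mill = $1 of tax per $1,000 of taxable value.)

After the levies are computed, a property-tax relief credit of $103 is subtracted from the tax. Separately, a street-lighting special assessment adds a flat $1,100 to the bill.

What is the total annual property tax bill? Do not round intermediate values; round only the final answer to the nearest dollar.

Assessed value = $664,800 × 0.897 = $596,325.6
City of Sagehill: $596,325.6 × 0.00352 = $2,099.066112
Larchfield County: $596,325.6 × 0.00954 = $5,688.946224
Brackenridge Township: $596,325.6 × 0.00477 = $2,844.473112
Calderon ISD: $596,325.6 × 0.02088 = $12,451.278528
Levies subtotal = $23,083.763976
After credit = $23,083.763976 − $103 = $22,980.763976
Total = $22,980.763976 + $1,100 = $24,080.763976

$24,081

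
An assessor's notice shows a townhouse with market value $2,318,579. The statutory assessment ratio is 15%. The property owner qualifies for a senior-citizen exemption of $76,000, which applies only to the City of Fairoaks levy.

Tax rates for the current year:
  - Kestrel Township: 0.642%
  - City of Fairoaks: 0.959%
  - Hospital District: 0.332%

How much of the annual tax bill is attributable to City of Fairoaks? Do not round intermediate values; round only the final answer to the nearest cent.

Assessed value = $2,318,579 × 0.15 = $347,786.85
City of Fairoaks taxable value = $347,786.85 − $76,000 = $271,786.85
City of Fairoaks levy = $271,786.85 × 0.00959 = $2,606.4358915

$2,606.44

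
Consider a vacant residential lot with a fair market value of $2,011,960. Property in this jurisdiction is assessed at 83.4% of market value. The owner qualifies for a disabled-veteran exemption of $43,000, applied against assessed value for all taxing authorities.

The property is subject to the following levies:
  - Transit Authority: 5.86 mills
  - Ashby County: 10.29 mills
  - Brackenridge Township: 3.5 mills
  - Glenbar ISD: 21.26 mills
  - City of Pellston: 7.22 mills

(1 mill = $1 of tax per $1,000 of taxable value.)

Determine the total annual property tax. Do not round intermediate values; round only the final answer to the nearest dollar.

$78,691

Assessed value = $2,011,960 × 0.834 = $1,677,974.64
Taxable value = $1,677,974.64 − $43,000 = $1,634,974.64
Transit Authority: $1,634,974.64 × 0.00586 = $9,580.9513904
Ashby County: $1,634,974.64 × 0.01029 = $16,823.8890456
Brackenridge Township: $1,634,974.64 × 0.0035 = $5,722.41124
Glenbar ISD: $1,634,974.64 × 0.02126 = $34,759.5608464
City of Pellston: $1,634,974.64 × 0.00722 = $11,804.5169008
Total = $9,580.9513904 + $16,823.8890456 + $5,722.41124 + $34,759.5608464 + $11,804.5169008 = $78,691.3294232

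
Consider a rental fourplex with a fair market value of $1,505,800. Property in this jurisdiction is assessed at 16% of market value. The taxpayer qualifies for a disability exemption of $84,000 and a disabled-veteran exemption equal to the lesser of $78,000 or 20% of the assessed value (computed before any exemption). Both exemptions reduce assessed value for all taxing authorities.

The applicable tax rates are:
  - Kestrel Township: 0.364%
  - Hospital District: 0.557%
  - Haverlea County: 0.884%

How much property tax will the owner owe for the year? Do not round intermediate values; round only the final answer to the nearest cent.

$1,962.80

Assessed value = $1,505,800 × 0.16 = $240,928
Disabled-veteran exemption = min($78,000, 20% × $240,928) = min($78,000, $48,185.6) = $48,185.6 (percentage binds)
Taxable value = $240,928 − $84,000 − $48,185.6 = $108,742.4
Kestrel Township: $108,742.4 × 0.00364 = $395.822336
Hospital District: $108,742.4 × 0.00557 = $605.695168
Haverlea County: $108,742.4 × 0.00884 = $961.282816
Total = $1,962.80032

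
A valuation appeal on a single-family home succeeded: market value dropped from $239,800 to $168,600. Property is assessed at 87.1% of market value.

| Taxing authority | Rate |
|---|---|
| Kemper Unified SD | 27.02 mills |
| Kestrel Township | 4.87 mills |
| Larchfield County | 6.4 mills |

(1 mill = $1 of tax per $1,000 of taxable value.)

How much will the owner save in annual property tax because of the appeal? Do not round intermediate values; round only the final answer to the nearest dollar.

Old assessed value = $239,800 × 0.871 = $208,865.8
New assessed value = $168,600 × 0.871 = $146,850.6
Combined rate = 0.02702 + 0.00487 + 0.0064 = 0.03829
Old tax = $208,865.8 × 0.03829 = $7,997.471482
New tax = $146,850.6 × 0.03829 = $5,622.909474
Reduction = $7,997.471482 − $5,622.909474 = $2,374.562008

$2,375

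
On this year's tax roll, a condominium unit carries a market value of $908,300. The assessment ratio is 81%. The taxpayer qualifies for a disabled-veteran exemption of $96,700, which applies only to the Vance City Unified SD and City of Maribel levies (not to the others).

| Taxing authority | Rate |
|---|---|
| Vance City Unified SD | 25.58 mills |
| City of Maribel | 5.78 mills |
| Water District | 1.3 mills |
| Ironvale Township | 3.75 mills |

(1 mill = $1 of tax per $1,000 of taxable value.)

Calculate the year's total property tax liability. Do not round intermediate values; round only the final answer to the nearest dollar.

$23,755

Assessed value = $908,300 × 0.81 = $735,723
Vance City Unified SD: ($735,723 − $96,700) × 0.02558 = $639,023 × 0.02558 = $16,346.20834
City of Maribel: ($735,723 − $96,700) × 0.00578 = $639,023 × 0.00578 = $3,693.55294
Water District: $735,723 × 0.0013 = $956.4399
Ironvale Township: $735,723 × 0.00375 = $2,758.96125
Total = $23,755.16243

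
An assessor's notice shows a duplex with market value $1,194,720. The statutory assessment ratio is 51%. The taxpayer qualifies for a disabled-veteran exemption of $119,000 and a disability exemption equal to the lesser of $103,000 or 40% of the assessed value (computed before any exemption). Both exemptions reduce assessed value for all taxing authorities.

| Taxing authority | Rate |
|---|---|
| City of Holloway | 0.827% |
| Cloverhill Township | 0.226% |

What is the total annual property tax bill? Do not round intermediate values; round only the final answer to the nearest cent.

$4,078.34

Assessed value = $1,194,720 × 0.51 = $609,307.2
Disability exemption = min($103,000, 40% × $609,307.2) = min($103,000, $243,722.88) = $103,000 (dollar cap binds)
Taxable value = $609,307.2 − $119,000 − $103,000 = $387,307.2
City of Holloway: $387,307.2 × 0.00827 = $3,203.030544
Cloverhill Township: $387,307.2 × 0.00226 = $875.314272
Total = $4,078.344816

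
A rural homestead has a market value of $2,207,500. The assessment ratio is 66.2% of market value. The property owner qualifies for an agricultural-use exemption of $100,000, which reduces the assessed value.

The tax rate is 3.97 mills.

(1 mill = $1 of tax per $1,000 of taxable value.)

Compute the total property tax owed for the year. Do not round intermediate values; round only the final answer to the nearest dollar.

Assessed value = $2,207,500 × 0.662 = $1,461,365
Taxable value = $1,461,365 − $100,000 = $1,361,365
Tax = $1,361,365 × 0.00397 = $5,404.61905

$5,405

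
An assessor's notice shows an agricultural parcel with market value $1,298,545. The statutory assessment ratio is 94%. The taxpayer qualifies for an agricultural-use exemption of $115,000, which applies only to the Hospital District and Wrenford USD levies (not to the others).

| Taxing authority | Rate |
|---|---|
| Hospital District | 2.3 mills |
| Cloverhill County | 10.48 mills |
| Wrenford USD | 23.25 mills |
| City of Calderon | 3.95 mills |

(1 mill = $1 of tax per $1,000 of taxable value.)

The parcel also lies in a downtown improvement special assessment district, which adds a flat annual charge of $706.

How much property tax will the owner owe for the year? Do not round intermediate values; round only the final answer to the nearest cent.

Assessed value = $1,298,545 × 0.94 = $1,220,632.3
Hospital District: ($1,220,632.3 − $115,000) × 0.0023 = $1,105,632.3 × 0.0023 = $2,542.95429
Cloverhill County: $1,220,632.3 × 0.01048 = $12,792.226504
Wrenford USD: ($1,220,632.3 − $115,000) × 0.02325 = $1,105,632.3 × 0.02325 = $25,705.950975
City of Calderon: $1,220,632.3 × 0.00395 = $4,821.497585
Levies subtotal = $45,862.629354
Total = $45,862.629354 + $706 = $46,568.629354

$46,568.63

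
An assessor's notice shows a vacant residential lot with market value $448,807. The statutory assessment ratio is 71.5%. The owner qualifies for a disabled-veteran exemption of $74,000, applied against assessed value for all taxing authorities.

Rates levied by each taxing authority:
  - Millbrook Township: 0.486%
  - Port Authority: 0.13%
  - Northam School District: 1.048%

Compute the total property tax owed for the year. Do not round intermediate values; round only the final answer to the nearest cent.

Assessed value = $448,807 × 0.715 = $320,897.005
Taxable value = $320,897.005 − $74,000 = $246,897.005
Millbrook Township: $246,897.005 × 0.00486 = $1,199.9194443
Port Authority: $246,897.005 × 0.0013 = $320.9661065
Northam School District: $246,897.005 × 0.01048 = $2,587.4806124
Total = $1,199.9194443 + $320.9661065 + $2,587.4806124 = $4,108.3661632

$4,108.37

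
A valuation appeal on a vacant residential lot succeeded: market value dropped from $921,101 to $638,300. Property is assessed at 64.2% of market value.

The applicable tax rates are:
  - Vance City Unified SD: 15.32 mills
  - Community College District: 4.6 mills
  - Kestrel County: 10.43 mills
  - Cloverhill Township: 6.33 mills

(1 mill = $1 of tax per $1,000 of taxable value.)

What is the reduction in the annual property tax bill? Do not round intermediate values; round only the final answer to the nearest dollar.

Old assessed value = $921,101 × 0.642 = $591,346.842
New assessed value = $638,300 × 0.642 = $409,788.6
Combined rate = 0.01532 + 0.0046 + 0.01043 + 0.00633 = 0.03668
Old tax = $591,346.842 × 0.03668 = $21,690.60216456
New tax = $409,788.6 × 0.03668 = $15,031.045848
Reduction = $21,690.60216456 − $15,031.045848 = $6,659.55631656

$6,660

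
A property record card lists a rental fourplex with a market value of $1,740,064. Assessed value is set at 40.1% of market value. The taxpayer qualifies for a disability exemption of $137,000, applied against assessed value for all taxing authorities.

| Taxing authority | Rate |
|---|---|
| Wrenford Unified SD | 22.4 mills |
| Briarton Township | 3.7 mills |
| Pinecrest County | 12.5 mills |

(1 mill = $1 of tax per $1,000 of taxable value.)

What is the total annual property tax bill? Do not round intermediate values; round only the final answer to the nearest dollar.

Assessed value = $1,740,064 × 0.401 = $697,765.664
Taxable value = $697,765.664 − $137,000 = $560,765.664
Wrenford Unified SD: $560,765.664 × 0.0224 = $12,561.1508736
Briarton Township: $560,765.664 × 0.0037 = $2,074.8329568
Pinecrest County: $560,765.664 × 0.0125 = $7,009.5708
Total = $12,561.1508736 + $2,074.8329568 + $7,009.5708 = $21,645.5546304

$21,646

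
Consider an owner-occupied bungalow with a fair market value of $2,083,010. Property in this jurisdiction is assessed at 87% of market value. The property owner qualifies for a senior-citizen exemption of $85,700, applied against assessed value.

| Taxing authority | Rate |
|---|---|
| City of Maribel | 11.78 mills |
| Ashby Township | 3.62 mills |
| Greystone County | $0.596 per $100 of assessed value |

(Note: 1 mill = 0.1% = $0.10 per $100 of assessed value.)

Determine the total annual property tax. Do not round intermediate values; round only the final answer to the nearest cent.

Assessed value = $2,083,010 × 0.87 = $1,812,218.7
Taxable value = $1,812,218.7 − $85,700 = $1,726,518.7
City of Maribel: $1,726,518.7 × 0.01178 = $20,338.390286
Ashby Township: $1,726,518.7 × 0.00362 = $6,249.997694
Greystone County: $1,726,518.7 × 0.00596 = $10,290.051452
Total = $36,878.439432

$36,878.44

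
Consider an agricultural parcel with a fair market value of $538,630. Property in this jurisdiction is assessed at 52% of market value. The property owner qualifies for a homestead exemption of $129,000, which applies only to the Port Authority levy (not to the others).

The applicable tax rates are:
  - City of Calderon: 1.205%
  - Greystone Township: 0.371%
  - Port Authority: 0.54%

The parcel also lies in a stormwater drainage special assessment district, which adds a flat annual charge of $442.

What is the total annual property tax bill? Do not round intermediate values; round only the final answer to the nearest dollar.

Assessed value = $538,630 × 0.52 = $280,087.6
City of Calderon: $280,087.6 × 0.01205 = $3,375.05558
Greystone Township: $280,087.6 × 0.00371 = $1,039.124996
Port Authority: ($280,087.6 − $129,000) × 0.0054 = $151,087.6 × 0.0054 = $815.87304
Levies subtotal = $5,230.053616
Total = $5,230.053616 + $442 = $5,672.053616

$5,672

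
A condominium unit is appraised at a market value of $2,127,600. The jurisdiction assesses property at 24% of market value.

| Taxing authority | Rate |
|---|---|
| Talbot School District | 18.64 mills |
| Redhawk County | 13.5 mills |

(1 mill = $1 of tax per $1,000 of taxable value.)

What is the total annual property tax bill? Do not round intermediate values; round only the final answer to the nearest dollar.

Assessed value = $2,127,600 × 0.24 = $510,624
Talbot School District: $510,624 × 0.01864 = $9,518.03136
Redhawk County: $510,624 × 0.0135 = $6,893.424
Total = $9,518.03136 + $6,893.424 = $16,411.45536

$16,411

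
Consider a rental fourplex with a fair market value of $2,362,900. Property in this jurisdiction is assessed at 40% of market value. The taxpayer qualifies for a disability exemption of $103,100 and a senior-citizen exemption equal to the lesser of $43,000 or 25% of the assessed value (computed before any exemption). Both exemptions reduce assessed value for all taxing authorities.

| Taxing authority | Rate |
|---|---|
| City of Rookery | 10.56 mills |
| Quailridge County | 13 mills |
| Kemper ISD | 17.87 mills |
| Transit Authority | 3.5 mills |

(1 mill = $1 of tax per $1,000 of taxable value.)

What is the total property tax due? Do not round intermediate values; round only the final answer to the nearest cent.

Assessed value = $2,362,900 × 0.4 = $945,160
Senior-citizen exemption = min($43,000, 25% × $945,160) = min($43,000, $236,290) = $43,000 (dollar cap binds)
Taxable value = $945,160 − $103,100 − $43,000 = $799,060
City of Rookery: $799,060 × 0.01056 = $8,438.0736
Quailridge County: $799,060 × 0.013 = $10,387.78
Kemper ISD: $799,060 × 0.01787 = $14,279.2022
Transit Authority: $799,060 × 0.0035 = $2,796.71
Total = $35,901.7658

$35,901.77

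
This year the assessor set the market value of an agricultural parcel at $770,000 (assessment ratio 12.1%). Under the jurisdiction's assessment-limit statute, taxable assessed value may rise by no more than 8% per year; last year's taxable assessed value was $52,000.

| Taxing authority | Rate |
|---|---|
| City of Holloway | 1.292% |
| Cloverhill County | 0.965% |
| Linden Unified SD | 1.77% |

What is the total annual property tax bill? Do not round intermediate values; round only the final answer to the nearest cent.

$2,261.56

Uncapped assessed value = $770,000 × 0.121 = $93,170
Cap limit = $52,000 × 1.08 = $56,160
Taxable assessed value = min($93,170, $56,160) = $56,160 (cap binds)
City of Holloway: $56,160 × 0.01292 = $725.5872
Cloverhill County: $56,160 × 0.00965 = $541.944
Linden Unified SD: $56,160 × 0.0177 = $994.032
Total = $2,261.5632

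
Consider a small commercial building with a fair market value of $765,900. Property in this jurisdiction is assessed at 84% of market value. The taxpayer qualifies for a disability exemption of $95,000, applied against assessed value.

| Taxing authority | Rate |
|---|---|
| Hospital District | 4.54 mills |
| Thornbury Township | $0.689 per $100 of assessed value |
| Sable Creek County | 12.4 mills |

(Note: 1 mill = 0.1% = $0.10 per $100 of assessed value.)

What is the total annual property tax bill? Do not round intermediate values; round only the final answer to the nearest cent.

Assessed value = $765,900 × 0.84 = $643,356
Taxable value = $643,356 − $95,000 = $548,356
Hospital District: $548,356 × 0.00454 = $2,489.53624
Thornbury Township: $548,356 × 0.00689 = $3,778.17284
Sable Creek County: $548,356 × 0.0124 = $6,799.6144
Total = $13,067.32348

$13,067.32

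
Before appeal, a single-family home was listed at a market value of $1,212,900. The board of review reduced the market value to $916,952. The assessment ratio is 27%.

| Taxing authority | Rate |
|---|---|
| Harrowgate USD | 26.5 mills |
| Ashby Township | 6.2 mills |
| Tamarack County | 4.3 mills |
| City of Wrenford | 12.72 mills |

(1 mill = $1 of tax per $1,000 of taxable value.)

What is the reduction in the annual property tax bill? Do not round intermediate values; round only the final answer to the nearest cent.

$3,972.92

Old assessed value = $1,212,900 × 0.27 = $327,483
New assessed value = $916,952 × 0.27 = $247,577.04
Combined rate = 0.0265 + 0.0062 + 0.0043 + 0.01272 = 0.04972
Old tax = $327,483 × 0.04972 = $16,282.45476
New tax = $247,577.04 × 0.04972 = $12,309.5304288
Reduction = $16,282.45476 − $12,309.5304288 = $3,972.9243312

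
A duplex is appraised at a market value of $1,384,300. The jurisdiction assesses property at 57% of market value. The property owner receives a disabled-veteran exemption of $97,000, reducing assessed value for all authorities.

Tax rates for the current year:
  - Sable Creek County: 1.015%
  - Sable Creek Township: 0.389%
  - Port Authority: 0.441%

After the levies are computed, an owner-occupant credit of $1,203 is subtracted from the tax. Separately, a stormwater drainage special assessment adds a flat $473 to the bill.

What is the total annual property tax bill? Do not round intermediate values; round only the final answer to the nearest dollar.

$12,038

Assessed value = $1,384,300 × 0.57 = $789,051
Taxable value = $789,051 − $97,000 = $692,051
Sable Creek County: $692,051 × 0.01015 = $7,024.31765
Sable Creek Township: $692,051 × 0.00389 = $2,692.07839
Port Authority: $692,051 × 0.00441 = $3,051.94491
Levies subtotal = $12,768.34095
After credit = $12,768.34095 − $1,203 = $11,565.34095
Total = $11,565.34095 + $473 = $12,038.34095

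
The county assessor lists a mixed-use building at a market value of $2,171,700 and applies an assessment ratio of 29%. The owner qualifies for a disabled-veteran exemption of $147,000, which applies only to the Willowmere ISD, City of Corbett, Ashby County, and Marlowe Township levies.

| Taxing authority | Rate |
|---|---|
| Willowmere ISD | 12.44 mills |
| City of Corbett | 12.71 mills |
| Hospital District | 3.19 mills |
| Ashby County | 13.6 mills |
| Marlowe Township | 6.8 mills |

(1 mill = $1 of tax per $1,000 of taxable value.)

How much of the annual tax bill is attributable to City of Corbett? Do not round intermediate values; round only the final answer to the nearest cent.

Assessed value = $2,171,700 × 0.29 = $629,793
City of Corbett taxable value = $629,793 − $147,000 = $482,793
City of Corbett levy = $482,793 × 0.01271 = $6,136.29903

$6,136.30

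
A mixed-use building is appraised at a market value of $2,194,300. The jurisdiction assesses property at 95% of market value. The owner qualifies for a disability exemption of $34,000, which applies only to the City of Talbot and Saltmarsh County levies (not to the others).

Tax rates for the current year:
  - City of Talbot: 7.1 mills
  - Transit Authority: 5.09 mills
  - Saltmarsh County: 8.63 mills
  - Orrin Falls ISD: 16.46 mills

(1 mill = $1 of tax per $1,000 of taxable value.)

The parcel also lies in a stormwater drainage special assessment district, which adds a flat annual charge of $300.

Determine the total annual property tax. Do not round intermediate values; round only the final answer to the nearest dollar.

$77,479

Assessed value = $2,194,300 × 0.95 = $2,084,585
City of Talbot: ($2,084,585 − $34,000) × 0.0071 = $2,050,585 × 0.0071 = $14,559.1535
Transit Authority: $2,084,585 × 0.00509 = $10,610.53765
Saltmarsh County: ($2,084,585 − $34,000) × 0.00863 = $2,050,585 × 0.00863 = $17,696.54855
Orrin Falls ISD: $2,084,585 × 0.01646 = $34,312.2691
Levies subtotal = $77,178.5088
Total = $77,178.5088 + $300 = $77,478.5088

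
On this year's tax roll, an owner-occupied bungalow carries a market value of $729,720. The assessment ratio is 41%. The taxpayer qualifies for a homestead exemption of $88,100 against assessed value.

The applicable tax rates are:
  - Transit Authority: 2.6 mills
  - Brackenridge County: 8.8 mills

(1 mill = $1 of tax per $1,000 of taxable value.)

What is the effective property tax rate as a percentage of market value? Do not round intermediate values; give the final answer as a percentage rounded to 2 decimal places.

Assessed value = $729,720 × 0.41 = $299,185.2
Taxable value = $299,185.2 − $88,100 = $211,085.2
Transit Authority: $211,085.2 × 0.0026 = $548.82152
Brackenridge County: $211,085.2 × 0.0088 = $1,857.54976
Total tax = $2,406.37128
Effective rate = $2,406.37128 ÷ $729,720 = 0.33% of market value

0.33%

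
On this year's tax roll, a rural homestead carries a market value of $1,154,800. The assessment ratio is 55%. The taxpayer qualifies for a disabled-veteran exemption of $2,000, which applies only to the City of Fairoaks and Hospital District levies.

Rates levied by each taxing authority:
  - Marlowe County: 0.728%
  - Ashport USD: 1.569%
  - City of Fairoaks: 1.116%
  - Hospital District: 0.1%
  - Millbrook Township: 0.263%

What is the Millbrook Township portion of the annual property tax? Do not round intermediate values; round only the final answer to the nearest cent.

$1,670.42

Assessed value = $1,154,800 × 0.55 = $635,140
Millbrook Township taxable value = $635,140 (exemption does not apply)
Millbrook Township levy = $635,140 × 0.00263 = $1,670.4182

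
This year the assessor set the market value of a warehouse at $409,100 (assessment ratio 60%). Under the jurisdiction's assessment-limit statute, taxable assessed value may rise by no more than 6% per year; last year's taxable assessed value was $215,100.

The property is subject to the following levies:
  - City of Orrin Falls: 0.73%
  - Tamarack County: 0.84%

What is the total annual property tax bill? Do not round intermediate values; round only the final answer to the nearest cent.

$3,579.69

Uncapped assessed value = $409,100 × 0.6 = $245,460
Cap limit = $215,100 × 1.06 = $228,006
Taxable assessed value = min($245,460, $228,006) = $228,006 (cap binds)
City of Orrin Falls: $228,006 × 0.0073 = $1,664.4438
Tamarack County: $228,006 × 0.0084 = $1,915.2504
Total = $3,579.6942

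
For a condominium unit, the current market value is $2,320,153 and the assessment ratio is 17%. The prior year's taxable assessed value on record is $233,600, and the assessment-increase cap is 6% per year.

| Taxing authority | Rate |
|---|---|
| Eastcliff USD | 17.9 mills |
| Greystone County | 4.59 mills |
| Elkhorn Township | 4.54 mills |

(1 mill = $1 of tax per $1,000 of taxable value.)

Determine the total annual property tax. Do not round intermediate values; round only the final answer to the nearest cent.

Uncapped assessed value = $2,320,153 × 0.17 = $394,426.01
Cap limit = $233,600 × 1.06 = $247,616
Taxable assessed value = min($394,426.01, $247,616) = $247,616 (cap binds)
Eastcliff USD: $247,616 × 0.0179 = $4,432.3264
Greystone County: $247,616 × 0.00459 = $1,136.55744
Elkhorn Township: $247,616 × 0.00454 = $1,124.17664
Total = $6,693.06048

$6,693.06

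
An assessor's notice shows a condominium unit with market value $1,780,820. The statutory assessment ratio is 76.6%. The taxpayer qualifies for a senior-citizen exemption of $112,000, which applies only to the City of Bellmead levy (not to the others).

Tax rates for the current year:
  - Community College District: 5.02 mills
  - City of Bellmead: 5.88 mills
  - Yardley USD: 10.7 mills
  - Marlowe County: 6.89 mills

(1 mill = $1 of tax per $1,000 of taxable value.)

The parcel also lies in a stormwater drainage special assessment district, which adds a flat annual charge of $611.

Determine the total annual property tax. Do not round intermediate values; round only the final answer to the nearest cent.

Assessed value = $1,780,820 × 0.766 = $1,364,108.12
Community College District: $1,364,108.12 × 0.00502 = $6,847.8227624
City of Bellmead: ($1,364,108.12 − $112,000) × 0.00588 = $1,252,108.12 × 0.00588 = $7,362.3957456
Yardley USD: $1,364,108.12 × 0.0107 = $14,595.956884
Marlowe County: $1,364,108.12 × 0.00689 = $9,398.7049468
Levies subtotal = $38,204.8803388
Total = $38,204.8803388 + $611 = $38,815.8803388

$38,815.88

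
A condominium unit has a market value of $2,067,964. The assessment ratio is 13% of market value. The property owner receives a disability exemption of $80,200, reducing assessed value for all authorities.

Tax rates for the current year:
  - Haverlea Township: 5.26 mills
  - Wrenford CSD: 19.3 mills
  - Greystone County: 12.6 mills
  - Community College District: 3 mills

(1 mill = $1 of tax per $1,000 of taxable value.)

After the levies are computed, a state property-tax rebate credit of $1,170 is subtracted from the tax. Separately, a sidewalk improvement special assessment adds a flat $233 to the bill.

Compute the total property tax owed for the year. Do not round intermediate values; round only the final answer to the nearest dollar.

Assessed value = $2,067,964 × 0.13 = $268,835.32
Taxable value = $268,835.32 − $80,200 = $188,635.32
Haverlea Township: $188,635.32 × 0.00526 = $992.2217832
Wrenford CSD: $188,635.32 × 0.0193 = $3,640.661676
Greystone County: $188,635.32 × 0.0126 = $2,376.805032
Community College District: $188,635.32 × 0.003 = $565.90596
Levies subtotal = $7,575.5944512
After credit = $7,575.5944512 − $1,170 = $6,405.5944512
Total = $6,405.5944512 + $233 = $6,638.5944512

$6,639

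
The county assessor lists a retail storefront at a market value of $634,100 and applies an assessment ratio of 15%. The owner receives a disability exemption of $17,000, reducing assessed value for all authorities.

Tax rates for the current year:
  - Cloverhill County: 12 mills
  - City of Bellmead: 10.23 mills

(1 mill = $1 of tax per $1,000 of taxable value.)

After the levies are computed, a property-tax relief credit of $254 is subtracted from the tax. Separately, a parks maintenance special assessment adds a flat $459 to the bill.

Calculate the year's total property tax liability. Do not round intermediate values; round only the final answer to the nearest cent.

$1,941.50

Assessed value = $634,100 × 0.15 = $95,115
Taxable value = $95,115 − $17,000 = $78,115
Cloverhill County: $78,115 × 0.012 = $937.38
City of Bellmead: $78,115 × 0.01023 = $799.11645
Levies subtotal = $1,736.49645
After credit = $1,736.49645 − $254 = $1,482.49645
Total = $1,482.49645 + $459 = $1,941.49645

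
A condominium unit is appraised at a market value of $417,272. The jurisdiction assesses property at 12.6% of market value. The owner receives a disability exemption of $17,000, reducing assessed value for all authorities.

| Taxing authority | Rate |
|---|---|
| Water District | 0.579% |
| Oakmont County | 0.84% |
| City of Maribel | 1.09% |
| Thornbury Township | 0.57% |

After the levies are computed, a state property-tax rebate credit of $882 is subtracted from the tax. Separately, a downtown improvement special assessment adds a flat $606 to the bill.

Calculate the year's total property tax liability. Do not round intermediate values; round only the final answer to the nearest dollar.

Assessed value = $417,272 × 0.126 = $52,576.272
Taxable value = $52,576.272 − $17,000 = $35,576.272
Water District: $35,576.272 × 0.00579 = $205.98661488
Oakmont County: $35,576.272 × 0.0084 = $298.8406848
City of Maribel: $35,576.272 × 0.0109 = $387.7813648
Thornbury Township: $35,576.272 × 0.0057 = $202.7847504
Levies subtotal = $1,095.39341488
After credit = $1,095.39341488 − $882 = $213.39341488
Total = $213.39341488 + $606 = $819.39341488

$819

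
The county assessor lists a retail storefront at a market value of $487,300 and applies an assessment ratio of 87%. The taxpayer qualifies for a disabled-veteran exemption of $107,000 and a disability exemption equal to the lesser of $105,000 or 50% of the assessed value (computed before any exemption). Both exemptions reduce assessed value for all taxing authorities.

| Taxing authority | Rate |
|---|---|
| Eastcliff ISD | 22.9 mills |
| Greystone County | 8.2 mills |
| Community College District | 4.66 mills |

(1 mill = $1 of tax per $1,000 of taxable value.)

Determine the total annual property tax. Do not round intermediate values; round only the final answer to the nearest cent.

$7,579.37

Assessed value = $487,300 × 0.87 = $423,951
Disability exemption = min($105,000, 50% × $423,951) = min($105,000, $211,975.5) = $105,000 (dollar cap binds)
Taxable value = $423,951 − $107,000 − $105,000 = $211,951
Eastcliff ISD: $211,951 × 0.0229 = $4,853.6779
Greystone County: $211,951 × 0.0082 = $1,737.9982
Community College District: $211,951 × 0.00466 = $987.69166
Total = $7,579.36776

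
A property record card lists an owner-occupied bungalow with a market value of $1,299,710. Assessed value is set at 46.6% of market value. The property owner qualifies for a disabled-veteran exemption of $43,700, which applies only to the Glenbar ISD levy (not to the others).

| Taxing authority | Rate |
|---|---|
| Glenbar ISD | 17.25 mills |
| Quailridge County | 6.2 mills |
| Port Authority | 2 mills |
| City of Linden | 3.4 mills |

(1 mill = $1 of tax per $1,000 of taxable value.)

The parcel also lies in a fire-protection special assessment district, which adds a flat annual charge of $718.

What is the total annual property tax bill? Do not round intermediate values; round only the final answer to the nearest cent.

$17,437.61

Assessed value = $1,299,710 × 0.466 = $605,664.86
Glenbar ISD: ($605,664.86 − $43,700) × 0.01725 = $561,964.86 × 0.01725 = $9,693.893835
Quailridge County: $605,664.86 × 0.0062 = $3,755.122132
Port Authority: $605,664.86 × 0.002 = $1,211.32972
City of Linden: $605,664.86 × 0.0034 = $2,059.260524
Levies subtotal = $16,719.606211
Total = $16,719.606211 + $718 = $17,437.606211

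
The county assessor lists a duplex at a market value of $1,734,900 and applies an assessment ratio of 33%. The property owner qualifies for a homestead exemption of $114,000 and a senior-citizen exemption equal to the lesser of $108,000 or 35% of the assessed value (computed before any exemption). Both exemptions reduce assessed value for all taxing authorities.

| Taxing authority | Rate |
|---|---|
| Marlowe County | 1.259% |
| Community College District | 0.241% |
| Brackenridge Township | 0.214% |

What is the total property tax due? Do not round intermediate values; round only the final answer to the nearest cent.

$6,007.86

Assessed value = $1,734,900 × 0.33 = $572,517
Senior-citizen exemption = min($108,000, 35% × $572,517) = min($108,000, $200,380.95) = $108,000 (dollar cap binds)
Taxable value = $572,517 − $114,000 − $108,000 = $350,517
Marlowe County: $350,517 × 0.01259 = $4,413.00903
Community College District: $350,517 × 0.00241 = $844.74597
Brackenridge Township: $350,517 × 0.00214 = $750.10638
Total = $6,007.86138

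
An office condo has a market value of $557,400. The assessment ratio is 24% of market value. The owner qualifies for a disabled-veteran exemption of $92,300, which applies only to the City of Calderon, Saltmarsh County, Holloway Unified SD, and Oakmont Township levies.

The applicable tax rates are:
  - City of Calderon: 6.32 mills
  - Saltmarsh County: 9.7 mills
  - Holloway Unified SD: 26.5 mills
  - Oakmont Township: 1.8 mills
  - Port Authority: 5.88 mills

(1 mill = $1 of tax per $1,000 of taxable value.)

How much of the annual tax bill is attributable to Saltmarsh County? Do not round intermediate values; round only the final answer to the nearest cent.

$402.32

Assessed value = $557,400 × 0.24 = $133,776
Saltmarsh County taxable value = $133,776 − $92,300 = $41,476
Saltmarsh County levy = $41,476 × 0.0097 = $402.3172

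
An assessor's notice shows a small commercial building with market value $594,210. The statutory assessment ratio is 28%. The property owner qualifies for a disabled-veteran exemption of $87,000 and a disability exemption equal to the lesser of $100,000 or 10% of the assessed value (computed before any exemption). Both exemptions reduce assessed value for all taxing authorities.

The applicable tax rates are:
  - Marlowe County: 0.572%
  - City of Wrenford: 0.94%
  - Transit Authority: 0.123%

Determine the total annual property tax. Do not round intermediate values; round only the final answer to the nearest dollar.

Assessed value = $594,210 × 0.28 = $166,378.8
Disability exemption = min($100,000, 10% × $166,378.8) = min($100,000, $16,637.88) = $16,637.88 (percentage binds)
Taxable value = $166,378.8 − $87,000 − $16,637.88 = $62,740.92
Marlowe County: $62,740.92 × 0.00572 = $358.8780624
City of Wrenford: $62,740.92 × 0.0094 = $589.764648
Transit Authority: $62,740.92 × 0.00123 = $77.1713316
Total = $1,025.814042

$1,026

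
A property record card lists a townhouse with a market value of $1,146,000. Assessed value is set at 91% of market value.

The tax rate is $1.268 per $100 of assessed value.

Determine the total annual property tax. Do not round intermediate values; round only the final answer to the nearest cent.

$13,223.46

Assessed value = $1,146,000 × 0.91 = $1,042,860
Tax = $1,042,860 × 0.01268 = $13,223.4648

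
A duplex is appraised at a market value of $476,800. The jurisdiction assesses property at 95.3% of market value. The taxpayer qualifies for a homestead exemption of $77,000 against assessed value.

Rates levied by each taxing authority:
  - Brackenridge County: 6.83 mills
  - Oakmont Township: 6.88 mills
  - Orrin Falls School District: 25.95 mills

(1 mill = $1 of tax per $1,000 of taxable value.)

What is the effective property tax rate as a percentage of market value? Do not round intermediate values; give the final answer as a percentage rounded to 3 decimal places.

3.139%

Assessed value = $476,800 × 0.953 = $454,390.4
Taxable value = $454,390.4 − $77,000 = $377,390.4
Brackenridge County: $377,390.4 × 0.00683 = $2,577.576432
Oakmont Township: $377,390.4 × 0.00688 = $2,596.445952
Orrin Falls School District: $377,390.4 × 0.02595 = $9,793.28088
Total tax = $14,967.303264
Effective rate = $14,967.303264 ÷ $476,800 = 3.139% of market value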